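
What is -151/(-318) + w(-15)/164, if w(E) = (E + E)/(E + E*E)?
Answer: 86515/182532 ≈ 0.47397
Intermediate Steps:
w(E) = 2*E/(E + E²) (w(E) = (2*E)/(E + E²) = 2*E/(E + E²))
-151/(-318) + w(-15)/164 = -151/(-318) + (2/(1 - 15))/164 = -151*(-1/318) + (2/(-14))*(1/164) = 151/318 + (2*(-1/14))*(1/164) = 151/318 - ⅐*1/164 = 151/318 - 1/1148 = 86515/182532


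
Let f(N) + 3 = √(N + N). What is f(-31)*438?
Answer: -1314 + 438*I*√62 ≈ -1314.0 + 3448.8*I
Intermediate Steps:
f(N) = -3 + √2*√N (f(N) = -3 + √(N + N) = -3 + √(2*N) = -3 + √2*√N)
f(-31)*438 = (-3 + √2*√(-31))*438 = (-3 + √2*(I*√31))*438 = (-3 + I*√62)*438 = -1314 + 438*I*√62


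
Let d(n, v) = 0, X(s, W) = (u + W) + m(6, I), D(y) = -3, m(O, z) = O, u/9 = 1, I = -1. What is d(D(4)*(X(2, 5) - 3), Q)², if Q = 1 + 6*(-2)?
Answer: 0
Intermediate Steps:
u = 9 (u = 9*1 = 9)
X(s, W) = 15 + W (X(s, W) = (9 + W) + 6 = 15 + W)
Q = -11 (Q = 1 - 12 = -11)
d(D(4)*(X(2, 5) - 3), Q)² = 0² = 0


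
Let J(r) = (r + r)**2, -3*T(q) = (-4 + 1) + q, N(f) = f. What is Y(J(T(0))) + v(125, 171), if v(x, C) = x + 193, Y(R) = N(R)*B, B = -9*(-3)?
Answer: 426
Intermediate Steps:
T(q) = 1 - q/3 (T(q) = -((-4 + 1) + q)/3 = -(-3 + q)/3 = 1 - q/3)
J(r) = 4*r**2 (J(r) = (2*r)**2 = 4*r**2)
B = 27
Y(R) = 27*R (Y(R) = R*27 = 27*R)
v(x, C) = 193 + x
Y(J(T(0))) + v(125, 171) = 27*(4*(1 - 1/3*0)**2) + (193 + 125) = 27*(4*(1 + 0)**2) + 318 = 27*(4*1**2) + 318 = 27*(4*1) + 318 = 27*4 + 318 = 108 + 318 = 426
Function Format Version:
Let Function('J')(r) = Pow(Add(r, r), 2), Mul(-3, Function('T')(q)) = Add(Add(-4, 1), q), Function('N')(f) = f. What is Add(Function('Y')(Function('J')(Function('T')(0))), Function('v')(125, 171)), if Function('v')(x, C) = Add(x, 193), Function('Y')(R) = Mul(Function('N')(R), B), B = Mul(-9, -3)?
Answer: 426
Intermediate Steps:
Function('T')(q) = Add(1, Mul(Rational(-1, 3), q)) (Function('T')(q) = Mul(Rational(-1, 3), Add(Add(-4, 1), q)) = Mul(Rational(-1, 3), Add(-3, q)) = Add(1, Mul(Rational(-1, 3), q)))
Function('J')(r) = Mul(4, Pow(r, 2)) (Function('J')(r) = Pow(Mul(2, r), 2) = Mul(4, Pow(r, 2)))
B = 27
Function('Y')(R) = Mul(27, R) (Function('Y')(R) = Mul(R, 27) = Mul(27, R))
Function('v')(x, C) = Add(193, x)
Add(Function('Y')(Function('J')(Function('T')(0))), Function('v')(125, 171)) = Add(Mul(27, Mul(4, Pow(Add(1, Mul(Rational(-1, 3), 0)), 2))), Add(193, 125)) = Add(Mul(27, Mul(4, Pow(Add(1, 0), 2))), 318) = Add(Mul(27, Mul(4, Pow(1, 2))), 318) = Add(Mul(27, Mul(4, 1)), 318) = Add(Mul(27, 4), 318) = Add(108, 318) = 426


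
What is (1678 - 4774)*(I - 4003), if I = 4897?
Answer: -2767824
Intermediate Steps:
(1678 - 4774)*(I - 4003) = (1678 - 4774)*(4897 - 4003) = -3096*894 = -2767824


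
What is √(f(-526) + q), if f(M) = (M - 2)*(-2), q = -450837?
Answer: I*√449781 ≈ 670.66*I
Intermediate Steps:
f(M) = 4 - 2*M (f(M) = (-2 + M)*(-2) = 4 - 2*M)
√(f(-526) + q) = √((4 - 2*(-526)) - 450837) = √((4 + 1052) - 450837) = √(1056 - 450837) = √(-449781) = I*√449781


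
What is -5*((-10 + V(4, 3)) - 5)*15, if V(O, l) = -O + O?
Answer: 1125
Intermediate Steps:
V(O, l) = 0
-5*((-10 + V(4, 3)) - 5)*15 = -5*((-10 + 0) - 5)*15 = -5*(-10 - 5)*15 = -5*(-15)*15 = 75*15 = 1125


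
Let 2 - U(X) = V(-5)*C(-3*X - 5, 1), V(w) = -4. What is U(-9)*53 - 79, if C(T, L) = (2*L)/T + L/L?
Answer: 2841/11 ≈ 258.27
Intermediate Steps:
C(T, L) = 1 + 2*L/T (C(T, L) = 2*L/T + 1 = 1 + 2*L/T)
U(X) = 2 + 4*(-3 - 3*X)/(-5 - 3*X) (U(X) = 2 - (-4)*((-3*X - 5) + 2*1)/(-3*X - 5) = 2 - (-4)*((-5 - 3*X) + 2)/(-5 - 3*X) = 2 - (-4)*(-3 - 3*X)/(-5 - 3*X) = 2 + 4*(-3 - 3*X)/(-5 - 3*X))
U(-9)*53 - 79 = (2*(11 + 9*(-9))/(5 + 3*(-9)))*53 - 79 = (2*(11 - 81)/(5 - 27))*53 - 79 = (2*(-70)/(-22))*53 - 79 = (2*(-1/22)*(-70))*53 - 79 = (70/11)*53 - 79 = 3710/11 - 79 = 2841/11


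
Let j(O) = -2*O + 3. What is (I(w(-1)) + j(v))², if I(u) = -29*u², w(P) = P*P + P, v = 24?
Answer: 2025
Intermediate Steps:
j(O) = 3 - 2*O
w(P) = P + P² (w(P) = P² + P = P + P²)
(I(w(-1)) + j(v))² = (-29*(1 - 1)² + (3 - 2*24))² = (-29*(-1*0)² + (3 - 48))² = (-29*0² - 45)² = (-29*0 - 45)² = (0 - 45)² = (-45)² = 2025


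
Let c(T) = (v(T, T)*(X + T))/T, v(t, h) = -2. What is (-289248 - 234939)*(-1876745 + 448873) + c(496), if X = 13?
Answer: 185621041135363/248 ≈ 7.4847e+11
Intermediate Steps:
c(T) = (-26 - 2*T)/T (c(T) = (-2*(13 + T))/T = (-26 - 2*T)/T)
(-289248 - 234939)*(-1876745 + 448873) + c(496) = (-289248 - 234939)*(-1876745 + 448873) + (-2 - 26/496) = -524187*(-1427872) + (-2 - 26*1/496) = 748471940064 + (-2 - 13/248) = 748471940064 - 509/248 = 185621041135363/248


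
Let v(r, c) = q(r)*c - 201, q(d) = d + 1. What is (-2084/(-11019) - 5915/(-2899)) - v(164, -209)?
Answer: 85237200959/2457237 ≈ 34688.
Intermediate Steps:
q(d) = 1 + d
v(r, c) = -201 + c*(1 + r) (v(r, c) = (1 + r)*c - 201 = c*(1 + r) - 201 = -201 + c*(1 + r))
(-2084/(-11019) - 5915/(-2899)) - v(164, -209) = (-2084/(-11019) - 5915/(-2899)) - (-201 - 209*(1 + 164)) = (-2084*(-1/11019) - 5915*(-1/2899)) - (-201 - 209*165) = (2084/11019 + 455/223) - (-201 - 34485) = 5478377/2457237 - 1*(-34686) = 5478377/2457237 + 34686 = 85237200959/2457237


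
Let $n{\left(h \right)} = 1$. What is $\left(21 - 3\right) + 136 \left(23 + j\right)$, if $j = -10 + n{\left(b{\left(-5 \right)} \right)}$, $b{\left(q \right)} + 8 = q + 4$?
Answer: $1922$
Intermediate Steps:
$b{\left(q \right)} = -4 + q$ ($b{\left(q \right)} = -8 + \left(q + 4\right) = -8 + \left(4 + q\right) = -4 + q$)
$j = -9$ ($j = -10 + 1 = -9$)
$\left(21 - 3\right) + 136 \left(23 + j\right) = \left(21 - 3\right) + 136 \left(23 - 9\right) = 18 + 136 \cdot 14 = 18 + 1904 = 1922$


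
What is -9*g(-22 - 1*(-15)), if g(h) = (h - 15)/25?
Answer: 198/25 ≈ 7.9200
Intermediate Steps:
g(h) = -⅗ + h/25 (g(h) = (-15 + h)/25 = -⅗ + h/25)
-9*g(-22 - 1*(-15)) = -9*(-⅗ + (-22 - 1*(-15))/25) = -9*(-⅗ + (-22 + 15)/25) = -9*(-⅗ + (1/25)*(-7)) = -9*(-⅗ - 7/25) = -9*(-22/25) = 198/25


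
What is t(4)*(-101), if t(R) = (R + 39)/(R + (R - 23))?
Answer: 4343/15 ≈ 289.53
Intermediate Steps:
t(R) = (39 + R)/(-23 + 2*R) (t(R) = (39 + R)/(R + (-23 + R)) = (39 + R)/(-23 + 2*R))
t(4)*(-101) = ((39 + 4)/(-23 + 2*4))*(-101) = (43/(-23 + 8))*(-101) = (43/(-15))*(-101) = -1/15*43*(-101) = -43/15*(-101) = 4343/15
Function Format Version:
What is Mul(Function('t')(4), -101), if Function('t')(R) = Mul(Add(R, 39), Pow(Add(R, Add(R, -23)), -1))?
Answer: Rational(4343, 15) ≈ 289.53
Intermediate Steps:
Function('t')(R) = Mul(Pow(Add(-23, Mul(2, R)), -1), Add(39, R)) (Function('t')(R) = Mul(Add(39, R), Pow(Add(R, Add(-23, R)), -1)) = Mul(Add(39, R), Pow(Add(-23, Mul(2, R)), -1)) = Mul(Pow(Add(-23, Mul(2, R)), -1), Add(39, R)))
Mul(Function('t')(4), -101) = Mul(Mul(Pow(Add(-23, Mul(2, 4)), -1), Add(39, 4)), -101) = Mul(Mul(Pow(Add(-23, 8), -1), 43), -101) = Mul(Mul(Pow(-15, -1), 43), -101) = Mul(Mul(Rational(-1, 15), 43), -101) = Mul(Rational(-43, 15), -101) = Rational(4343, 15)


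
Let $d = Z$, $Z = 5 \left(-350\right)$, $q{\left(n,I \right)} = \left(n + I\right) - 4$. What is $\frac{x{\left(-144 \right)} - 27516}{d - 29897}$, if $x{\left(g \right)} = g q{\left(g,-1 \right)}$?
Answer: $\frac{2020}{10549} \approx 0.19149$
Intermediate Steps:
$q{\left(n,I \right)} = -4 + I + n$ ($q{\left(n,I \right)} = \left(I + n\right) - 4 = -4 + I + n$)
$x{\left(g \right)} = g \left(-5 + g\right)$ ($x{\left(g \right)} = g \left(-4 - 1 + g\right) = g \left(-5 + g\right)$)
$Z = -1750$
$d = -1750$
$\frac{x{\left(-144 \right)} - 27516}{d - 29897} = \frac{- 144 \left(-5 - 144\right) - 27516}{-1750 - 29897} = \frac{\left(-144\right) \left(-149\right) - 27516}{-31647} = \left(21456 - 27516\right) \left(- \frac{1}{31647}\right) = \left(-6060\right) \left(- \frac{1}{31647}\right) = \frac{2020}{10549}$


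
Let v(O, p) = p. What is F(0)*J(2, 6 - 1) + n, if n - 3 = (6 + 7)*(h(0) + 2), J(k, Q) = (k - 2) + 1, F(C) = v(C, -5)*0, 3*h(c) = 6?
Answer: 55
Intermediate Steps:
h(c) = 2 (h(c) = (1/3)*6 = 2)
F(C) = 0 (F(C) = -5*0 = 0)
J(k, Q) = -1 + k (J(k, Q) = (-2 + k) + 1 = -1 + k)
n = 55 (n = 3 + (6 + 7)*(2 + 2) = 3 + 13*4 = 3 + 52 = 55)
F(0)*J(2, 6 - 1) + n = 0*(-1 + 2) + 55 = 0*1 + 55 = 0 + 55 = 55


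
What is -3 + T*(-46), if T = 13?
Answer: -601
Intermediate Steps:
-3 + T*(-46) = -3 + 13*(-46) = -3 - 598 = -601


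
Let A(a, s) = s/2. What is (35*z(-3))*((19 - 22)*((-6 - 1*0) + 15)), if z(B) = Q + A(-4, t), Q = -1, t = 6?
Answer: -1890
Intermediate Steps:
A(a, s) = s/2 (A(a, s) = s*(½) = s/2)
z(B) = 2 (z(B) = -1 + (½)*6 = -1 + 3 = 2)
(35*z(-3))*((19 - 22)*((-6 - 1*0) + 15)) = (35*2)*((19 - 22)*((-6 - 1*0) + 15)) = 70*(-3*((-6 + 0) + 15)) = 70*(-3*(-6 + 15)) = 70*(-3*9) = 70*(-27) = -1890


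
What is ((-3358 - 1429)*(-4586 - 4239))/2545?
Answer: 8449055/509 ≈ 16599.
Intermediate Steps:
((-3358 - 1429)*(-4586 - 4239))/2545 = -4787*(-8825)*(1/2545) = 42245275*(1/2545) = 8449055/509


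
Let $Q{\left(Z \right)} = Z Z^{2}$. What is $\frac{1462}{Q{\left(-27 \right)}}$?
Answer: $- \frac{1462}{19683} \approx -0.074277$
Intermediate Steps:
$Q{\left(Z \right)} = Z^{3}$
$\frac{1462}{Q{\left(-27 \right)}} = \frac{1462}{\left(-27\right)^{3}} = \frac{1462}{-19683} = 1462 \left(- \frac{1}{19683}\right) = - \frac{1462}{19683}$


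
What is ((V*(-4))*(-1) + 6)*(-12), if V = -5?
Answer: 168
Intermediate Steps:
((V*(-4))*(-1) + 6)*(-12) = (-5*(-4)*(-1) + 6)*(-12) = (20*(-1) + 6)*(-12) = (-20 + 6)*(-12) = -14*(-12) = 168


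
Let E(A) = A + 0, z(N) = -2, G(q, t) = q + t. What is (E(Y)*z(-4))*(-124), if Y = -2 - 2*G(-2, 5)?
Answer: -1984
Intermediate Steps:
Y = -8 (Y = -2 - 2*(-2 + 5) = -2 - 2*3 = -2 - 6 = -8)
E(A) = A
(E(Y)*z(-4))*(-124) = -8*(-2)*(-124) = 16*(-124) = -1984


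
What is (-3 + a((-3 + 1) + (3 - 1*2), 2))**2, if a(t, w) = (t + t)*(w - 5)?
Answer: 9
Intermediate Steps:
a(t, w) = 2*t*(-5 + w) (a(t, w) = (2*t)*(-5 + w) = 2*t*(-5 + w))
(-3 + a((-3 + 1) + (3 - 1*2), 2))**2 = (-3 + 2*((-3 + 1) + (3 - 1*2))*(-5 + 2))**2 = (-3 + 2*(-2 + (3 - 2))*(-3))**2 = (-3 + 2*(-2 + 1)*(-3))**2 = (-3 + 2*(-1)*(-3))**2 = (-3 + 6)**2 = 3**2 = 9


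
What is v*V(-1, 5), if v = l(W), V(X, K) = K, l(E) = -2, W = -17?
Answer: -10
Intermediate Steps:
v = -2
v*V(-1, 5) = -2*5 = -10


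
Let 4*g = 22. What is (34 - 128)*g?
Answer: -517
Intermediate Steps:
g = 11/2 (g = (¼)*22 = 11/2 ≈ 5.5000)
(34 - 128)*g = (34 - 128)*(11/2) = -94*11/2 = -517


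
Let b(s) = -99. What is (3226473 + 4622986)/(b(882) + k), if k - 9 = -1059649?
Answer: -7849459/1059739 ≈ -7.4070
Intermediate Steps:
k = -1059640 (k = 9 - 1059649 = -1059640)
(3226473 + 4622986)/(b(882) + k) = (3226473 + 4622986)/(-99 - 1059640) = 7849459/(-1059739) = 7849459*(-1/1059739) = -7849459/1059739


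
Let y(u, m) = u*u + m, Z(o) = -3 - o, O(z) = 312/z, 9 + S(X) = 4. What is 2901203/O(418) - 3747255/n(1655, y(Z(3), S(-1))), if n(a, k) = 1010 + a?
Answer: 1911647315/492 ≈ 3.8855e+6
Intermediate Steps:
S(X) = -5 (S(X) = -9 + 4 = -5)
y(u, m) = m + u**2 (y(u, m) = u**2 + m = m + u**2)
2901203/O(418) - 3747255/n(1655, y(Z(3), S(-1))) = 2901203/((312/418)) - 3747255/(1010 + 1655) = 2901203/((312*(1/418))) - 3747255/2665 = 2901203/(156/209) - 3747255*1/2665 = 2901203*(209/156) - 749451/533 = 606351427/156 - 749451/533 = 1911647315/492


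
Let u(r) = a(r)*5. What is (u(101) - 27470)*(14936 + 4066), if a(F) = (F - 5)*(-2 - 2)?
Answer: -558468780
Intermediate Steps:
a(F) = 20 - 4*F (a(F) = (-5 + F)*(-4) = 20 - 4*F)
u(r) = 100 - 20*r (u(r) = (20 - 4*r)*5 = 100 - 20*r)
(u(101) - 27470)*(14936 + 4066) = ((100 - 20*101) - 27470)*(14936 + 4066) = ((100 - 2020) - 27470)*19002 = (-1920 - 27470)*19002 = -29390*19002 = -558468780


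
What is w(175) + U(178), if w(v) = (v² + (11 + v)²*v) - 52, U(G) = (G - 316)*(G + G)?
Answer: 6035745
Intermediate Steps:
U(G) = 2*G*(-316 + G) (U(G) = (-316 + G)*(2*G) = 2*G*(-316 + G))
w(v) = -52 + v² + v*(11 + v)² (w(v) = (v² + v*(11 + v)²) - 52 = -52 + v² + v*(11 + v)²)
w(175) + U(178) = (-52 + 175² + 175*(11 + 175)²) + 2*178*(-316 + 178) = (-52 + 30625 + 175*186²) + 2*178*(-138) = (-52 + 30625 + 175*34596) - 49128 = (-52 + 30625 + 6054300) - 49128 = 6084873 - 49128 = 6035745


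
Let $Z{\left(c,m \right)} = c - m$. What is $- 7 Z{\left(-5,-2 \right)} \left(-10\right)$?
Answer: $-210$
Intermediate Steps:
$- 7 Z{\left(-5,-2 \right)} \left(-10\right) = - 7 \left(-5 - -2\right) \left(-10\right) = - 7 \left(-5 + 2\right) \left(-10\right) = \left(-7\right) \left(-3\right) \left(-10\right) = 21 \left(-10\right) = -210$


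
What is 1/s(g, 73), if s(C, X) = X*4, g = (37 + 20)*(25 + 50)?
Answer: 1/292 ≈ 0.0034247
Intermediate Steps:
g = 4275 (g = 57*75 = 4275)
s(C, X) = 4*X
1/s(g, 73) = 1/(4*73) = 1/292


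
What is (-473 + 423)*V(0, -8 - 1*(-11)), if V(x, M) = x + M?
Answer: -150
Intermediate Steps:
V(x, M) = M + x
(-473 + 423)*V(0, -8 - 1*(-11)) = (-473 + 423)*((-8 - 1*(-11)) + 0) = -50*((-8 + 11) + 0) = -50*(3 + 0) = -50*3 = -150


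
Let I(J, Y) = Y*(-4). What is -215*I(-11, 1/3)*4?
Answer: 3440/3 ≈ 1146.7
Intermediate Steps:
I(J, Y) = -4*Y
-215*I(-11, 1/3)*4 = -215*(-4/3)*4 = -215*(-4*1/3)*4 = -(-860)*4/3 = -215*(-16/3) = 3440/3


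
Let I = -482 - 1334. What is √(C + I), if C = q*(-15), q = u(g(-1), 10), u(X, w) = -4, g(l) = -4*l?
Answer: 2*I*√439 ≈ 41.905*I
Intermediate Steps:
q = -4
C = 60 (C = -4*(-15) = 60)
I = -1816
√(C + I) = √(60 - 1816) = √(-1756) = 2*I*√439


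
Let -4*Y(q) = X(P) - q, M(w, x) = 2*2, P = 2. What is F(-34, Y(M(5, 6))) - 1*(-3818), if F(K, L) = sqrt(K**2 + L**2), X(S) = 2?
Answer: 3818 + 5*sqrt(185)/2 ≈ 3852.0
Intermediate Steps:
M(w, x) = 4
Y(q) = -1/2 + q/4 (Y(q) = -(2 - q)/4 = -1/2 + q/4)
F(-34, Y(M(5, 6))) - 1*(-3818) = sqrt((-34)**2 + (-1/2 + (1/4)*4)**2) - 1*(-3818) = sqrt(1156 + (-1/2 + 1)**2) + 3818 = sqrt(1156 + (1/2)**2) + 3818 = sqrt(1156 + 1/4) + 3818 = sqrt(4625/4) + 3818 = 5*sqrt(185)/2 + 3818 = 3818 + 5*sqrt(185)/2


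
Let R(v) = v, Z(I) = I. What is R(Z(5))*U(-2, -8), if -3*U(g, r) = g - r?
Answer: -10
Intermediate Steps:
U(g, r) = -g/3 + r/3 (U(g, r) = -(g - r)/3 = -g/3 + r/3)
R(Z(5))*U(-2, -8) = 5*(-⅓*(-2) + (⅓)*(-8)) = 5*(⅔ - 8/3) = 5*(-2) = -10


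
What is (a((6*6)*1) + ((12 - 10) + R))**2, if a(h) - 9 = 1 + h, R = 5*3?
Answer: 3969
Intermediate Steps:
R = 15
a(h) = 10 + h (a(h) = 9 + (1 + h) = 10 + h)
(a((6*6)*1) + ((12 - 10) + R))**2 = ((10 + (6*6)*1) + ((12 - 10) + 15))**2 = ((10 + 36*1) + (2 + 15))**2 = ((10 + 36) + 17)**2 = (46 + 17)**2 = 63**2 = 3969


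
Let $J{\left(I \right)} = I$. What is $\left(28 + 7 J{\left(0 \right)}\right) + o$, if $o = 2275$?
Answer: $2303$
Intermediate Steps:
$\left(28 + 7 J{\left(0 \right)}\right) + o = \left(28 + 7 \cdot 0\right) + 2275 = \left(28 + 0\right) + 2275 = 28 + 2275 = 2303$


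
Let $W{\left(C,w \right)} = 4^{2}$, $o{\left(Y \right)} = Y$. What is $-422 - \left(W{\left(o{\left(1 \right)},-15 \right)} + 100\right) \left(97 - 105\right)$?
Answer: $506$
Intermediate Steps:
$W{\left(C,w \right)} = 16$
$-422 - \left(W{\left(o{\left(1 \right)},-15 \right)} + 100\right) \left(97 - 105\right) = -422 - \left(16 + 100\right) \left(97 - 105\right) = -422 - 116 \left(-8\right) = -422 - -928 = -422 + 928 = 506$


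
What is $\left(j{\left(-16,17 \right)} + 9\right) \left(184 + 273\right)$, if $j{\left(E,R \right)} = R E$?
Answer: $-120191$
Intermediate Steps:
$j{\left(E,R \right)} = E R$
$\left(j{\left(-16,17 \right)} + 9\right) \left(184 + 273\right) = \left(\left(-16\right) 17 + 9\right) \left(184 + 273\right) = \left(-272 + 9\right) 457 = \left(-263\right) 457 = -120191$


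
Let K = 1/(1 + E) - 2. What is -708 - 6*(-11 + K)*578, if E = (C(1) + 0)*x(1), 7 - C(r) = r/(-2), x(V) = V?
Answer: 43968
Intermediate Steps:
C(r) = 7 + r/2 (C(r) = 7 - r/(-2) = 7 - r*(-1)/2 = 7 - (-1)*r/2 = 7 + r/2)
E = 15/2 (E = ((7 + (1/2)*1) + 0)*1 = ((7 + 1/2) + 0)*1 = (15/2 + 0)*1 = (15/2)*1 = 15/2 ≈ 7.5000)
K = -32/17 (K = 1/(1 + 15/2) - 2 = 1/(17/2) - 2 = 2/17 - 2 = -32/17 ≈ -1.8824)
-708 - 6*(-11 + K)*578 = -708 - 6*(-11 - 32/17)*578 = -708 - 6*(-219/17)*578 = -708 + (1314/17)*578 = -708 + 44676 = 43968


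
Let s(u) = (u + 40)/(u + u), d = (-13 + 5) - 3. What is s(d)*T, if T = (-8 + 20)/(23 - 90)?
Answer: 174/737 ≈ 0.23609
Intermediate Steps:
d = -11 (d = -8 - 3 = -11)
s(u) = (40 + u)/(2*u) (s(u) = (40 + u)/((2*u)) = (40 + u)*(1/(2*u)) = (40 + u)/(2*u))
T = -12/67 (T = 12/(-67) = 12*(-1/67) = -12/67 ≈ -0.17910)
s(d)*T = ((1/2)*(40 - 11)/(-11))*(-12/67) = ((1/2)*(-1/11)*29)*(-12/67) = -29/22*(-12/67) = 174/737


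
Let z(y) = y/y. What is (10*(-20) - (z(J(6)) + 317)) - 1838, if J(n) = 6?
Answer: -2356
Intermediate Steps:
z(y) = 1
(10*(-20) - (z(J(6)) + 317)) - 1838 = (10*(-20) - (1 + 317)) - 1838 = (-200 - 1*318) - 1838 = (-200 - 318) - 1838 = -518 - 1838 = -2356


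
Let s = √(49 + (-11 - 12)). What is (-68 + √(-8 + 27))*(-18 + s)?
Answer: (18 - √26)*(68 - √19) ≈ 821.03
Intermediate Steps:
s = √26 (s = √(49 - 23) = √26 ≈ 5.0990)
(-68 + √(-8 + 27))*(-18 + s) = (-68 + √(-8 + 27))*(-18 + √26) = (-68 + √19)*(-18 + √26)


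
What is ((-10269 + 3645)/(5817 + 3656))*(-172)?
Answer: 1139328/9473 ≈ 120.27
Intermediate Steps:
((-10269 + 3645)/(5817 + 3656))*(-172) = -6624/9473*(-172) = 1139328/9473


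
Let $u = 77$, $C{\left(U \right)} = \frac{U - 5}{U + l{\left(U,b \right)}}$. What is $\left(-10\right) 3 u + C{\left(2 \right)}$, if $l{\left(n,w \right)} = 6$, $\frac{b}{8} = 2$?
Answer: $- \frac{18483}{8} \approx -2310.4$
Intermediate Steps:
$b = 16$ ($b = 8 \cdot 2 = 16$)
$C{\left(U \right)} = \frac{-5 + U}{6 + U}$ ($C{\left(U \right)} = \frac{U - 5}{U + 6} = \frac{-5 + U}{6 + U}$)
$\left(-10\right) 3 u + C{\left(2 \right)} = \left(-10\right) 3 \cdot 77 + \frac{-5 + 2}{6 + 2} = \left(-30\right) 77 + \frac{1}{8} \left(-3\right) = -2310 + \frac{1}{8} \left(-3\right) = -2310 - \frac{3}{8} = - \frac{18483}{8}$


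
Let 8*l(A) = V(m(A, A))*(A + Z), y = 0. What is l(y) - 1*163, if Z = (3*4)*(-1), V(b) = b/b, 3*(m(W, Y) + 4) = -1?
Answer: -329/2 ≈ -164.50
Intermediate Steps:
m(W, Y) = -13/3 (m(W, Y) = -4 + (⅓)*(-1) = -4 - ⅓ = -13/3)
V(b) = 1
Z = -12 (Z = 12*(-1) = -12)
l(A) = -3/2 + A/8 (l(A) = (1*(A - 12))/8 = (1*(-12 + A))/8 = (-12 + A)/8 = -3/2 + A/8)
l(y) - 1*163 = (-3/2 + (⅛)*0) - 1*163 = (-3/2 + 0) - 163 = -3/2 - 163 = -329/2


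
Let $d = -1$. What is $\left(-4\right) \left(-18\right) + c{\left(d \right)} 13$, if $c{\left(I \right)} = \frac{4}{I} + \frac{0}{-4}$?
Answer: $20$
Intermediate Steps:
$c{\left(I \right)} = \frac{4}{I}$ ($c{\left(I \right)} = \frac{4}{I} + 0 \left(- \frac{1}{4}\right) = \frac{4}{I} + 0 = \frac{4}{I}$)
$\left(-4\right) \left(-18\right) + c{\left(d \right)} 13 = \left(-4\right) \left(-18\right) + \frac{4}{-1} \cdot 13 = 72 + 4 \left(-1\right) 13 = 72 - 52 = 20$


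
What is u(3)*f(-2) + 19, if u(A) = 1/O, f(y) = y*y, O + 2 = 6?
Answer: 20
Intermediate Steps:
O = 4 (O = -2 + 6 = 4)
f(y) = y²
u(A) = ¼ (u(A) = 1/4 = ¼)
u(3)*f(-2) + 19 = (¼)*(-2)² + 19 = (¼)*4 + 19 = 1 + 19 = 20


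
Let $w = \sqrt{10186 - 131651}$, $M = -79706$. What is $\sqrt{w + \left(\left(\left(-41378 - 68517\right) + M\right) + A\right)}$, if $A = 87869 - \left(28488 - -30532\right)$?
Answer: $\sqrt{-160752 + i \sqrt{121465}} \approx 0.435 + 400.94 i$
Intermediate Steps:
$w = i \sqrt{121465}$ ($w = \sqrt{-121465} = i \sqrt{121465} \approx 348.52 i$)
$A = 28849$ ($A = 87869 - \left(28488 + 30532\right) = 87869 - 59020 = 28849$)
$\sqrt{w + \left(\left(\left(-41378 - 68517\right) + M\right) + A\right)} = \sqrt{i \sqrt{121465} + \left(\left(\left(-41378 - 68517\right) - 79706\right) + 28849\right)} = \sqrt{i \sqrt{121465} + \left(\left(-109895 - 79706\right) + 28849\right)} = \sqrt{i \sqrt{121465} + \left(-189601 + 28849\right)} = \sqrt{i \sqrt{121465} - 160752} = \sqrt{-160752 + i \sqrt{121465}}$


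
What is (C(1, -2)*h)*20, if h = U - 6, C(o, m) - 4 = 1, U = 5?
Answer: -100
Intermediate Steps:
C(o, m) = 5 (C(o, m) = 4 + 1 = 5)
h = -1 (h = 5 - 6 = -1)
(C(1, -2)*h)*20 = (5*(-1))*20 = -5*20 = -100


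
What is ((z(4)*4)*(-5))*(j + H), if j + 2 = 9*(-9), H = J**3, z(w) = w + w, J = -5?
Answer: 33280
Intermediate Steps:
z(w) = 2*w
H = -125 (H = (-5)**3 = -125)
j = -83 (j = -2 + 9*(-9) = -2 - 81 = -83)
((z(4)*4)*(-5))*(j + H) = (((2*4)*4)*(-5))*(-83 - 125) = ((8*4)*(-5))*(-208) = (32*(-5))*(-208) = -160*(-208) = 33280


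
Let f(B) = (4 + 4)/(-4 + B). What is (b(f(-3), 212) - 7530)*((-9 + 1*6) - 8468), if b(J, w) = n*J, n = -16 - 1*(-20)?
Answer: 446777482/7 ≈ 6.3825e+7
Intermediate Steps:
f(B) = 8/(-4 + B)
n = 4 (n = -16 + 20 = 4)
b(J, w) = 4*J
(b(f(-3), 212) - 7530)*((-9 + 1*6) - 8468) = (4*(8/(-4 - 3)) - 7530)*((-9 + 1*6) - 8468) = (4*(8/(-7)) - 7530)*((-9 + 6) - 8468) = (4*(8*(-⅐)) - 7530)*(-3 - 8468) = (4*(-8/7) - 7530)*(-8471) = (-32/7 - 7530)*(-8471) = -52742/7*(-8471) = 446777482/7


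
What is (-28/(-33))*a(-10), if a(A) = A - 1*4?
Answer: -392/33 ≈ -11.879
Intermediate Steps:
a(A) = -4 + A (a(A) = A - 4 = -4 + A)
(-28/(-33))*a(-10) = (-28/(-33))*(-4 - 10) = -28*(-1/33)*(-14) = (28/33)*(-14) = -392/33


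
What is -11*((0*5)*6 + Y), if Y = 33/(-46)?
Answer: 363/46 ≈ 7.8913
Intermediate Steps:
Y = -33/46 (Y = 33*(-1/46) = -33/46 ≈ -0.71739)
-11*((0*5)*6 + Y) = -11*((0*5)*6 - 33/46) = -11*(0*6 - 33/46) = -11*(0 - 33/46) = -11*(-33/46) = 363/46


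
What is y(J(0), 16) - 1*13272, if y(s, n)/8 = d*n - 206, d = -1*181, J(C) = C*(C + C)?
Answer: -38088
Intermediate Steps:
J(C) = 2*C**2 (J(C) = C*(2*C) = 2*C**2)
d = -181
y(s, n) = -1648 - 1448*n (y(s, n) = 8*(-181*n - 206) = 8*(-206 - 181*n) = -1648 - 1448*n)
y(J(0), 16) - 1*13272 = (-1648 - 1448*16) - 1*13272 = (-1648 - 23168) - 13272 = -24816 - 13272 = -38088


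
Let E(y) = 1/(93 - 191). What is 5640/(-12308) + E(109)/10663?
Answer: -1473416417/3215384998 ≈ -0.45824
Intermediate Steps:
E(y) = -1/98 (E(y) = 1/(-98) = -1/98)
5640/(-12308) + E(109)/10663 = 5640/(-12308) - 1/98/10663 = 5640*(-1/12308) - 1/98*1/10663 = -1410/3077 - 1/1044974 = -1473416417/3215384998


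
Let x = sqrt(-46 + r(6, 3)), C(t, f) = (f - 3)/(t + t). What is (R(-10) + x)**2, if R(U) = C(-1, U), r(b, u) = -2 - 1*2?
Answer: -31/4 + 65*I*sqrt(2) ≈ -7.75 + 91.924*I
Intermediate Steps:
r(b, u) = -4 (r(b, u) = -2 - 2 = -4)
C(t, f) = (-3 + f)/(2*t) (C(t, f) = (-3 + f)/((2*t)) = (-3 + f)*(1/(2*t)) = (-3 + f)/(2*t))
x = 5*I*sqrt(2) (x = sqrt(-46 - 4) = sqrt(-50) = 5*I*sqrt(2) ≈ 7.0711*I)
R(U) = 3/2 - U/2 (R(U) = (1/2)*(-3 + U)/(-1) = (1/2)*(-1)*(-3 + U) = 3/2 - U/2)
(R(-10) + x)**2 = ((3/2 - 1/2*(-10)) + 5*I*sqrt(2))**2 = ((3/2 + 5) + 5*I*sqrt(2))**2 = (13/2 + 5*I*sqrt(2))**2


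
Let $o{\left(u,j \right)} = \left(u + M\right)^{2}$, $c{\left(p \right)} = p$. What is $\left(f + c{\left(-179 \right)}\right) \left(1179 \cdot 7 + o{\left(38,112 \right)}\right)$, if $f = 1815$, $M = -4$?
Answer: $15393124$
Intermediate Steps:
$o{\left(u,j \right)} = \left(-4 + u\right)^{2}$ ($o{\left(u,j \right)} = \left(u - 4\right)^{2} = \left(-4 + u\right)^{2}$)
$\left(f + c{\left(-179 \right)}\right) \left(1179 \cdot 7 + o{\left(38,112 \right)}\right) = \left(1815 - 179\right) \left(1179 \cdot 7 + \left(-4 + 38\right)^{2}\right) = 1636 \left(8253 + 34^{2}\right) = 1636 \left(8253 + 1156\right) = 1636 \cdot 9409 = 15393124$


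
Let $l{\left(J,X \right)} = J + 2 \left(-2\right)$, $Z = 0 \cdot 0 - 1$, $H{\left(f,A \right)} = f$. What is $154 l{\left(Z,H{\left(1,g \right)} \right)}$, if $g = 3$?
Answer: $-770$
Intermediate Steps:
$Z = -1$ ($Z = 0 - 1 = -1$)
$l{\left(J,X \right)} = -4 + J$ ($l{\left(J,X \right)} = J - 4 = -4 + J$)
$154 l{\left(Z,H{\left(1,g \right)} \right)} = 154 \left(-4 - 1\right) = 154 \left(-5\right) = -770$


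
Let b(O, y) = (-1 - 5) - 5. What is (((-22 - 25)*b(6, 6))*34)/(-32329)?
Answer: -1598/2939 ≈ -0.54372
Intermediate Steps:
b(O, y) = -11 (b(O, y) = -6 - 5 = -11)
(((-22 - 25)*b(6, 6))*34)/(-32329) = (((-22 - 25)*(-11))*34)/(-32329) = (-47*(-11)*34)*(-1/32329) = (517*34)*(-1/32329) = 17578*(-1/32329) = -1598/2939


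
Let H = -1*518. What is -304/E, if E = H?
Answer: 152/259 ≈ 0.58687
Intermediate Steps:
H = -518
E = -518
-304/E = -304/(-518) = -304*(-1/518) = 152/259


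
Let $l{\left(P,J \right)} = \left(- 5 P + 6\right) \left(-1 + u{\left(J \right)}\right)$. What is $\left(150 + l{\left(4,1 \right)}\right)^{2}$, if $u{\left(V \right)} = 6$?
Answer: $6400$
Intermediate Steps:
$l{\left(P,J \right)} = 30 - 25 P$ ($l{\left(P,J \right)} = \left(- 5 P + 6\right) \left(-1 + 6\right) = \left(6 - 5 P\right) 5 = 30 - 25 P$)
$\left(150 + l{\left(4,1 \right)}\right)^{2} = \left(150 + \left(30 - 100\right)\right)^{2} = \left(150 - 70\right)^{2} = 80^{2} = 6400$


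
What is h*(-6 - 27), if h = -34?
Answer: 1122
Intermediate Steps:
h*(-6 - 27) = -34*(-6 - 27) = -34*(-33) = 1122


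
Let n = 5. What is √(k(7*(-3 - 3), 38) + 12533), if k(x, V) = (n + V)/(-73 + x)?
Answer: 2*√41435995/115 ≈ 111.95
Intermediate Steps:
k(x, V) = (5 + V)/(-73 + x)
√(k(7*(-3 - 3), 38) + 12533) = √((5 + 38)/(-73 + 7*(-3 - 3)) + 12533) = √(43/(-73 + 7*(-6)) + 12533) = √(43/(-73 - 42) + 12533) = √(43/(-115) + 12533) = √(-1/115*43 + 12533) = √(-43/115 + 12533) = √(1441252/115) = 2*√41435995/115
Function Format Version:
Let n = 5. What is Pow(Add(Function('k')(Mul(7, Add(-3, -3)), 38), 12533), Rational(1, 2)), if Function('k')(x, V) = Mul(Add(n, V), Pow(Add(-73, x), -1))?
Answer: Mul(Rational(2, 115), Pow(41435995, Rational(1, 2))) ≈ 111.95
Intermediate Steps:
Function('k')(x, V) = Mul(Pow(Add(-73, x), -1), Add(5, V)) (Function('k')(x, V) = Mul(Add(5, V), Pow(Add(-73, x), -1)) = Mul(Pow(Add(-73, x), -1), Add(5, V)))
Pow(Add(Function('k')(Mul(7, Add(-3, -3)), 38), 12533), Rational(1, 2)) = Pow(Add(Mul(Pow(Add(-73, Mul(7, Add(-3, -3))), -1), Add(5, 38)), 12533), Rational(1, 2)) = Pow(Add(Mul(Pow(Add(-73, Mul(7, -6)), -1), 43), 12533), Rational(1, 2)) = Pow(Add(Mul(Pow(Add(-73, -42), -1), 43), 12533), Rational(1, 2)) = Pow(Add(Mul(Pow(-115, -1), 43), 12533), Rational(1, 2)) = Pow(Add(Mul(Rational(-1, 115), 43), 12533), Rational(1, 2)) = Pow(Add(Rational(-43, 115), 12533), Rational(1, 2)) = Pow(Rational(1441252, 115), Rational(1, 2)) = Mul(Rational(2, 115), Pow(41435995, Rational(1, 2)))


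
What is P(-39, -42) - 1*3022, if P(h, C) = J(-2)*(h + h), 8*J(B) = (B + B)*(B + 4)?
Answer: -2944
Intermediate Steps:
J(B) = B*(4 + B)/4 (J(B) = ((B + B)*(B + 4))/8 = ((2*B)*(4 + B))/8 = (2*B*(4 + B))/8 = B*(4 + B)/4)
P(h, C) = -2*h (P(h, C) = ((1/4)*(-2)*(4 - 2))*(h + h) = ((1/4)*(-2)*2)*(2*h) = -2*h)
P(-39, -42) - 1*3022 = -2*(-39) - 1*3022 = 78 - 3022 = -2944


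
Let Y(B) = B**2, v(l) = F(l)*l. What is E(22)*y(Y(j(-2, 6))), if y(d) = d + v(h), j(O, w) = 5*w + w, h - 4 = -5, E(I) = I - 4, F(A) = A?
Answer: 23346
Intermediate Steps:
E(I) = -4 + I
h = -1 (h = 4 - 5 = -1)
v(l) = l**2 (v(l) = l*l = l**2)
j(O, w) = 6*w
y(d) = 1 + d (y(d) = d + (-1)**2 = d + 1 = 1 + d)
E(22)*y(Y(j(-2, 6))) = (-4 + 22)*(1 + (6*6)**2) = 18*(1 + 36**2) = 18*(1 + 1296) = 18*1297 = 23346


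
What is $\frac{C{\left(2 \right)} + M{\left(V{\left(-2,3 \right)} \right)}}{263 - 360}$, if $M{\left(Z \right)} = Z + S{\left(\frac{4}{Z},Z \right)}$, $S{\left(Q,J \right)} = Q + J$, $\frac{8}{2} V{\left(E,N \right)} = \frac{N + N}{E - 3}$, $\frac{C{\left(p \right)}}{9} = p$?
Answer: $- \frac{61}{1455} \approx -0.041924$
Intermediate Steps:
$C{\left(p \right)} = 9 p$
$V{\left(E,N \right)} = \frac{N}{2 \left(-3 + E\right)}$ ($V{\left(E,N \right)} = \frac{\left(N + N\right) \frac{1}{E - 3}}{4} = \frac{2 N \frac{1}{-3 + E}}{4} = \frac{N}{2 \left(-3 + E\right)}$)
$S{\left(Q,J \right)} = J + Q$
$M{\left(Z \right)} = 2 Z + \frac{4}{Z}$ ($M{\left(Z \right)} = Z + \left(Z + \frac{4}{Z}\right) = 2 Z + \frac{4}{Z}$)
$\frac{C{\left(2 \right)} + M{\left(V{\left(-2,3 \right)} \right)}}{263 - 360} = \frac{9 \cdot 2 + \left(2 \cdot \frac{1}{2} \cdot 3 \frac{1}{-3 - 2} + \frac{4}{\frac{1}{2} \cdot 3 \frac{1}{-3 - 2}}\right)}{263 - 360} = \frac{18 + \left(2 \cdot \frac{1}{2} \cdot 3 \frac{1}{-5} + \frac{4}{\frac{1}{2} \cdot 3 \frac{1}{-5}}\right)}{-97} = \left(18 + \left(2 \cdot \frac{1}{2} \cdot 3 \left(- \frac{1}{5}\right) + \frac{4}{\frac{1}{2} \cdot 3 \left(- \frac{1}{5}\right)}\right)\right) \left(- \frac{1}{97}\right) = \left(18 + \left(2 \left(- \frac{3}{10}\right) + \frac{4}{- \frac{3}{10}}\right)\right) \left(- \frac{1}{97}\right) = \left(18 + \left(- \frac{3}{5} + 4 \left(- \frac{10}{3}\right)\right)\right) \left(- \frac{1}{97}\right) = \left(18 - \frac{209}{15}\right) \left(- \frac{1}{97}\right) = \frac{61}{15} \left(- \frac{1}{97}\right) = - \frac{61}{1455}$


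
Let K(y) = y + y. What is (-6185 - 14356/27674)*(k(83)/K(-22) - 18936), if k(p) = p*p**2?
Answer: 120250095233333/608828 ≈ 1.9751e+8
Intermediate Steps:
k(p) = p**3
K(y) = 2*y
(-6185 - 14356/27674)*(k(83)/K(-22) - 18936) = (-6185 - 14356/27674)*(83**3/((2*(-22))) - 18936) = (-6185 - 14356*1/27674)*(571787/(-44) - 18936) = (-6185 - 7178/13837)*(571787*(-1/44) - 18936) = -85589023*(-571787/44 - 18936)/13837 = -85589023/13837*(-1404971/44) = 120250095233333/608828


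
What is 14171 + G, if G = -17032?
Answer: -2861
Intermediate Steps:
14171 + G = 14171 - 17032 = -2861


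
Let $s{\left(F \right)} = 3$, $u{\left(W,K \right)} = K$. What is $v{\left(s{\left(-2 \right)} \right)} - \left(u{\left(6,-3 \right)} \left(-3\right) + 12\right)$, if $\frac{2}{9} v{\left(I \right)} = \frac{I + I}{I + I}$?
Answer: $- \frac{33}{2} \approx -16.5$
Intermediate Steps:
$v{\left(I \right)} = \frac{9}{2}$ ($v{\left(I \right)} = \frac{9 \frac{I + I}{I + I}}{2} = \frac{9 \frac{2 I}{2 I}}{2} = \frac{9 \cdot 2 I \frac{1}{2 I}}{2} = \frac{9}{2} \cdot 1 = \frac{9}{2}$)
$v{\left(s{\left(-2 \right)} \right)} - \left(u{\left(6,-3 \right)} \left(-3\right) + 12\right) = \frac{9}{2} - \left(\left(-3\right) \left(-3\right) + 12\right) = \frac{9}{2} - \left(9 + 12\right) = \frac{9}{2} - 21 = - \frac{33}{2}$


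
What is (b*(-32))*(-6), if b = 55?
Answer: 10560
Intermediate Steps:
(b*(-32))*(-6) = (55*(-32))*(-6) = -1760*(-6) = 10560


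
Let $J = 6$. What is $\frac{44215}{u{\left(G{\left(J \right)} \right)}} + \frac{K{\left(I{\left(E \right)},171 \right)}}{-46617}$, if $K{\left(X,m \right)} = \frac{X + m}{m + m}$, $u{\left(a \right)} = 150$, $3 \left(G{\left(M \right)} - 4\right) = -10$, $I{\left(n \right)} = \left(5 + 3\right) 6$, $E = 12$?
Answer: $\frac{3916224062}{13285845} \approx 294.77$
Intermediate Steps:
$I{\left(n \right)} = 48$ ($I{\left(n \right)} = 8 \cdot 6 = 48$)
$G{\left(M \right)} = \frac{2}{3}$ ($G{\left(M \right)} = 4 + \frac{1}{3} \left(-10\right) = 4 - \frac{10}{3} = \frac{2}{3}$)
$K{\left(X,m \right)} = \frac{X + m}{2 m}$
$\frac{44215}{u{\left(G{\left(J \right)} \right)}} + \frac{K{\left(I{\left(E \right)},171 \right)}}{-46617} = \frac{44215}{150} + \frac{\frac{1}{2} \cdot \frac{1}{171} \left(48 + 171\right)}{-46617} = 44215 \cdot \frac{1}{150} + \frac{1}{2} \cdot \frac{1}{171} \cdot 219 \left(- \frac{1}{46617}\right) = \frac{8843}{30} + \frac{73}{114} \left(- \frac{1}{46617}\right) = \frac{8843}{30} - \frac{73}{5314338} = \frac{3916224062}{13285845}$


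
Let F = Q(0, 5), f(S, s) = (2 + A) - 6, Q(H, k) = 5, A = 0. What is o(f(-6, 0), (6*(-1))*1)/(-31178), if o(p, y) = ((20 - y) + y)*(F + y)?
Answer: 10/15589 ≈ 0.00064148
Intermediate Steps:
f(S, s) = -4 (f(S, s) = (2 + 0) - 6 = 2 - 6 = -4)
F = 5
o(p, y) = 100 + 20*y (o(p, y) = ((20 - y) + y)*(5 + y) = 20*(5 + y) = 100 + 20*y)
o(f(-6, 0), (6*(-1))*1)/(-31178) = (100 + 20*((6*(-1))*1))/(-31178) = (100 + 20*(-6*1))*(-1/31178) = (100 + 20*(-6))*(-1/31178) = (100 - 120)*(-1/31178) = -20*(-1/31178) = 10/15589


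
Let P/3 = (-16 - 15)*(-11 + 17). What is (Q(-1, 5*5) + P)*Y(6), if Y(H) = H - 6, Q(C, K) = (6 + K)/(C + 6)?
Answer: 0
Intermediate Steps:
Q(C, K) = (6 + K)/(6 + C)
P = -558 (P = 3*((-16 - 15)*(-11 + 17)) = 3*(-31*6) = 3*(-186) = -558)
Y(H) = -6 + H
(Q(-1, 5*5) + P)*Y(6) = ((6 + 5*5)/(6 - 1) - 558)*(-6 + 6) = ((6 + 25)/5 - 558)*0 = ((⅕)*31 - 558)*0 = (31/5 - 558)*0 = -2759/5*0 = 0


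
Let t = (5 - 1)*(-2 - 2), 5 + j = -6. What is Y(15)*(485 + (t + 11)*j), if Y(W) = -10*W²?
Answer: -1215000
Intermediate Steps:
j = -11 (j = -5 - 6 = -11)
t = -16 (t = 4*(-4) = -16)
Y(15)*(485 + (t + 11)*j) = (-10*15²)*(485 + (-16 + 11)*(-11)) = (-10*225)*(485 - 5*(-11)) = -2250*(485 + 55) = -2250*540 = -1215000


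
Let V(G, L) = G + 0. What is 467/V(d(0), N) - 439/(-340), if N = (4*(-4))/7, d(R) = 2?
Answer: 79829/340 ≈ 234.79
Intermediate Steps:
N = -16/7 (N = -16*1/7 = -16/7 ≈ -2.2857)
V(G, L) = G
467/V(d(0), N) - 439/(-340) = 467/2 - 439/(-340) = 467*(1/2) - 439*(-1/340) = 467/2 + 439/340 = 79829/340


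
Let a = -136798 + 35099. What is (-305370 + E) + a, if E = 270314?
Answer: -136755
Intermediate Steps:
a = -101699
(-305370 + E) + a = (-305370 + 270314) - 101699 = -35056 - 101699 = -136755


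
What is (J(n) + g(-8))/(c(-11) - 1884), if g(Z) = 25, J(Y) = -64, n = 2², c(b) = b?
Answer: 39/1895 ≈ 0.020580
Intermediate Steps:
n = 4
(J(n) + g(-8))/(c(-11) - 1884) = (-64 + 25)/(-11 - 1884) = -39/(-1895) = -39*(-1/1895) = 39/1895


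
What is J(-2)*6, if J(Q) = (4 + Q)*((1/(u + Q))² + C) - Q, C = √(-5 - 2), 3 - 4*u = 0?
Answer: 492/25 + 12*I*√7 ≈ 19.68 + 31.749*I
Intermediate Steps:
u = ¾ (u = ¾ - ¼*0 = ¾ + 0 = ¾ ≈ 0.75000)
C = I*√7 (C = √(-7) = I*√7 ≈ 2.6458*I)
J(Q) = -Q + (4 + Q)*((¾ + Q)⁻² + I*√7) (J(Q) = (4 + Q)*((1/(¾ + Q))² + I*√7) - Q = (4 + Q)*((¾ + Q)⁻² + I*√7) - Q = -Q + (4 + Q)*((¾ + Q)⁻² + I*√7))
J(-2)*6 = ((64 + 16*(-2) + (3 + 4*(-2))²*(-1*(-2) + 4*I*√7 + I*(-2)*√7))/(3 + 4*(-2))²)*6 = ((64 - 32 + (3 - 8)²*(2 + 4*I*√7 - 2*I*√7))/(3 - 8)²)*6 = ((64 - 32 + (-5)²*(2 + 2*I*√7))/(-5)²)*6 = ((64 - 32 + 25*(2 + 2*I*√7))/25)*6 = ((64 - 32 + (50 + 50*I*√7))/25)*6 = ((82 + 50*I*√7)/25)*6 = (82/25 + 2*I*√7)*6 = 492/25 + 12*I*√7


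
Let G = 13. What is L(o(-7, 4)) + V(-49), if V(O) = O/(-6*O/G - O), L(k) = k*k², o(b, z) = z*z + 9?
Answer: 296862/19 ≈ 15624.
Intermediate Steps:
o(b, z) = 9 + z² (o(b, z) = z² + 9 = 9 + z²)
L(k) = k³
V(O) = -13/19 (V(O) = O/(-6*O/13 - O) = O/((-19*O/13)) = O*(-13/(19*O)) = -13/19)
L(o(-7, 4)) + V(-49) = (9 + 4²)³ - 13/19 = (9 + 16)³ - 13/19 = 25³ - 13/19 = 15625 - 13/19 = 296862/19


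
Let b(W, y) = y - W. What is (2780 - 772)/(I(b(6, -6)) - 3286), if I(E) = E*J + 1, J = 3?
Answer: -2008/3321 ≈ -0.60464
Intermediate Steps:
I(E) = 1 + 3*E (I(E) = E*3 + 1 = 3*E + 1 = 1 + 3*E)
(2780 - 772)/(I(b(6, -6)) - 3286) = (2780 - 772)/((1 + 3*(-6 - 1*6)) - 3286) = 2008/((1 + 3*(-6 - 6)) - 3286) = 2008/((1 + 3*(-12)) - 3286) = 2008/((1 - 36) - 3286) = 2008/(-35 - 3286) = 2008/(-3321) = 2008*(-1/3321) = -2008/3321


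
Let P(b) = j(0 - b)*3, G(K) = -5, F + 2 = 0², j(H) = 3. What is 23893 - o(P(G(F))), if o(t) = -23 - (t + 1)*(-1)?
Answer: 23906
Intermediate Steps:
F = -2 (F = -2 + 0² = -2 + 0 = -2)
P(b) = 9 (P(b) = 3*3 = 9)
o(t) = -22 + t (o(t) = -23 - (1 + t)*(-1) = -23 - (-1 - t) = -23 + (1 + t) = -22 + t)
23893 - o(P(G(F))) = 23893 - (-22 + 9) = 23893 - 1*(-13) = 23893 + 13 = 23906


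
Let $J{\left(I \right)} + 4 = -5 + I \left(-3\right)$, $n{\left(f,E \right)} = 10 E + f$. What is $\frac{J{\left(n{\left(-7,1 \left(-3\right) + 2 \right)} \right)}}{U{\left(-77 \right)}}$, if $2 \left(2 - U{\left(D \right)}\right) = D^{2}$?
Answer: $- \frac{28}{1975} \approx -0.014177$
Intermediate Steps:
$n{\left(f,E \right)} = f + 10 E$
$J{\left(I \right)} = -9 - 3 I$ ($J{\left(I \right)} = -4 + \left(-5 + I \left(-3\right)\right) = -4 - \left(5 + 3 I\right) = -9 - 3 I$)
$U{\left(D \right)} = 2 - \frac{D^{2}}{2}$
$\frac{J{\left(n{\left(-7,1 \left(-3\right) + 2 \right)} \right)}}{U{\left(-77 \right)}} = \frac{-9 - 3 \left(-7 + 10 \left(1 \left(-3\right) + 2\right)\right)}{2 - \frac{\left(-77\right)^{2}}{2}} = \frac{-9 - 3 \left(-7 + 10 \left(-3 + 2\right)\right)}{2 - \frac{5929}{2}} = \frac{-9 - 3 \left(-7 + 10 \left(-1\right)\right)}{2 - \frac{5929}{2}} = \frac{-9 - 3 \left(-7 - 10\right)}{- \frac{5925}{2}} = \left(-9 - -51\right) \left(- \frac{2}{5925}\right) = \left(-9 + 51\right) \left(- \frac{2}{5925}\right) = 42 \left(- \frac{2}{5925}\right) = - \frac{28}{1975}$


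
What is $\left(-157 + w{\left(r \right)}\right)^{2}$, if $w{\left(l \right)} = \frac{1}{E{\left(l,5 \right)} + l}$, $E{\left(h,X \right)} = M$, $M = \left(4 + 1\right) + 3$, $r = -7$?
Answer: $24336$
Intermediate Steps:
$M = 8$ ($M = 5 + 3 = 8$)
$E{\left(h,X \right)} = 8$
$w{\left(l \right)} = \frac{1}{8 + l}$
$\left(-157 + w{\left(r \right)}\right)^{2} = \left(-157 + \frac{1}{8 - 7}\right)^{2} = \left(-157 + 1^{-1}\right)^{2} = \left(-157 + 1\right)^{2} = \left(-156\right)^{2} = 24336$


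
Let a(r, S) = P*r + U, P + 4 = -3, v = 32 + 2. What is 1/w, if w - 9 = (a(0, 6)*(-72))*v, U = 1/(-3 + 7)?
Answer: -1/603 ≈ -0.0016584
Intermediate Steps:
v = 34
P = -7 (P = -4 - 3 = -7)
U = ¼ (U = 1/4 = ¼ ≈ 0.25000)
a(r, S) = ¼ - 7*r (a(r, S) = -7*r + ¼ = ¼ - 7*r)
w = -603 (w = 9 + ((¼ - 7*0)*(-72))*34 = 9 + ((¼ + 0)*(-72))*34 = 9 + ((¼)*(-72))*34 = 9 - 18*34 = 9 - 612 = -603)
1/w = 1/(-603) = -1/603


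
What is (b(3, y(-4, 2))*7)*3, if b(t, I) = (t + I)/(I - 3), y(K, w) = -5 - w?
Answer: 42/5 ≈ 8.4000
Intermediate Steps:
b(t, I) = (I + t)/(-3 + I)
(b(3, y(-4, 2))*7)*3 = ((((-5 - 1*2) + 3)/(-3 + (-5 - 1*2)))*7)*3 = ((((-5 - 2) + 3)/(-3 + (-5 - 2)))*7)*3 = (((-7 + 3)/(-3 - 7))*7)*3 = ((-4/(-10))*7)*3 = (-⅒*(-4)*7)*3 = ((⅖)*7)*3 = (14/5)*3 = 42/5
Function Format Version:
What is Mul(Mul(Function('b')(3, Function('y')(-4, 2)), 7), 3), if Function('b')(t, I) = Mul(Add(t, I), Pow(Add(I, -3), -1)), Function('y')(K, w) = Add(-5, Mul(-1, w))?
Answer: Rational(42, 5) ≈ 8.4000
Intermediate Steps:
Function('b')(t, I) = Mul(Pow(Add(-3, I), -1), Add(I, t)) (Function('b')(t, I) = Mul(Add(I, t), Pow(Add(-3, I), -1)) = Mul(Pow(Add(-3, I), -1), Add(I, t)))
Mul(Mul(Function('b')(3, Function('y')(-4, 2)), 7), 3) = Mul(Mul(Mul(Pow(Add(-3, Add(-5, Mul(-1, 2))), -1), Add(Add(-5, Mul(-1, 2)), 3)), 7), 3) = Mul(Mul(Mul(Pow(Add(-3, Add(-5, -2)), -1), Add(Add(-5, -2), 3)), 7), 3) = Mul(Mul(Mul(Pow(Add(-3, -7), -1), Add(-7, 3)), 7), 3) = Mul(Mul(Mul(Pow(-10, -1), -4), 7), 3) = Mul(Mul(Mul(Rational(-1, 10), -4), 7), 3) = Mul(Mul(Rational(2, 5), 7), 3) = Mul(Rational(14, 5), 3) = Rational(42, 5)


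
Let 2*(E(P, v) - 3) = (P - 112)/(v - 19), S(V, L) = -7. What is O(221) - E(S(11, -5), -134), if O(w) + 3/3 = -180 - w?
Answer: -7297/18 ≈ -405.39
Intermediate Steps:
E(P, v) = 3 + (-112 + P)/(2*(-19 + v)) (E(P, v) = 3 + ((P - 112)/(v - 19))/2 = 3 + ((-112 + P)/(-19 + v))/2 = 3 + (-112 + P)/(2*(-19 + v)))
O(w) = -181 - w (O(w) = -1 + (-180 - w) = -181 - w)
O(221) - E(S(11, -5), -134) = (-181 - 1*221) - (-226 - 7 + 6*(-134))/(2*(-19 - 134)) = (-181 - 221) - (-226 - 7 - 804)/(2*(-153)) = -402 - (-1)*(-1037)/(2*153) = -402 - 1*61/18 = -402 - 61/18 = -7297/18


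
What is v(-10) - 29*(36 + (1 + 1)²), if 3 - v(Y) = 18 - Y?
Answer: -1185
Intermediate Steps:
v(Y) = -15 + Y (v(Y) = 3 - (18 - Y) = 3 + (-18 + Y) = -15 + Y)
v(-10) - 29*(36 + (1 + 1)²) = (-15 - 10) - 29*(36 + (1 + 1)²) = -25 - 29*(36 + 2²) = -25 - 29*(36 + 4) = -25 - 29*40 = -25 - 1*1160 = -25 - 1160 = -1185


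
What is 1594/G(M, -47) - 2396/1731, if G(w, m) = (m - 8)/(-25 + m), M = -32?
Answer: 198531628/95205 ≈ 2085.3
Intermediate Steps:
G(w, m) = (-8 + m)/(-25 + m)
1594/G(M, -47) - 2396/1731 = 1594/(((-8 - 47)/(-25 - 47))) - 2396/1731 = 1594/((-55/(-72))) - 2396*1/1731 = 1594/((-1/72*(-55))) - 2396/1731 = 1594/(55/72) - 2396/1731 = 1594*(72/55) - 2396/1731 = 114768/55 - 2396/1731 = 198531628/95205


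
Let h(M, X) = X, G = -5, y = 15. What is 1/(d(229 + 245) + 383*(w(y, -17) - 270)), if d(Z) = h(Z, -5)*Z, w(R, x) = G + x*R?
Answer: -1/205360 ≈ -4.8695e-6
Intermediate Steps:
w(R, x) = -5 + R*x (w(R, x) = -5 + x*R = -5 + R*x)
d(Z) = -5*Z
1/(d(229 + 245) + 383*(w(y, -17) - 270)) = 1/(-5*(229 + 245) + 383*((-5 + 15*(-17)) - 270)) = 1/(-5*474 + 383*((-5 - 255) - 270)) = 1/(-2370 + 383*(-260 - 270)) = 1/(-2370 + 383*(-530)) = 1/(-2370 - 202990) = 1/(-205360) = -1/205360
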